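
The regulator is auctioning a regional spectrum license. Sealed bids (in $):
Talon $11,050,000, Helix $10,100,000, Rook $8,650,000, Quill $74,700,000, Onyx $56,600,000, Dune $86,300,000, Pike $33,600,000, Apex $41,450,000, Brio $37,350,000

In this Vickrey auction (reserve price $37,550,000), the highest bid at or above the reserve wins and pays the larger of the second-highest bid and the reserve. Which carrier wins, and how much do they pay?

Dune pays $74,700,000

Bids in order: 86,300,000 (Dune) > 74,700,000 (Quill) > 56,600,000 (Onyx) > 41,450,000 (Apex) > 37,350,000 (Brio) > 33,600,000 (Pike) > …
Dune has the top bid at or above the reserve ($86,300,000).
Second-highest bid $74,700,000 exceeds the reserve $37,550,000 → payment $74,700,000.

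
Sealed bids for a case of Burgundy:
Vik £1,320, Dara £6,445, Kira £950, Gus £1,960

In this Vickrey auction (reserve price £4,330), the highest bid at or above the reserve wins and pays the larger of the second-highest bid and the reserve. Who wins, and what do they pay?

Dara pays £4,330

Bids in order: 6,445 (Dara) > 1,960 (Gus) > 1,320 (Vik) > 950 (Kira)
Dara has the top bid at or above the reserve (£6,445).
max(second-highest £1,960, reserve £4,330) = £4,330.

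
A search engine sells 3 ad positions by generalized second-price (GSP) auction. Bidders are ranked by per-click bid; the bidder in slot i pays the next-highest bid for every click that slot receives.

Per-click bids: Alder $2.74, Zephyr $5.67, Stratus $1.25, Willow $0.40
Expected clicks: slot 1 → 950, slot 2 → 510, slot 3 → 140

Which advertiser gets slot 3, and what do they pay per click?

Stratus; $0.40 per click

Per-click bids in order: $5.67 (Zephyr) > $2.74 (Alder) > $1.25 (Stratus) > $0.40 (Willow)
Slot 3 goes to the third-ranked bidder, Stratus, who pays the next bid down: $0.40/click.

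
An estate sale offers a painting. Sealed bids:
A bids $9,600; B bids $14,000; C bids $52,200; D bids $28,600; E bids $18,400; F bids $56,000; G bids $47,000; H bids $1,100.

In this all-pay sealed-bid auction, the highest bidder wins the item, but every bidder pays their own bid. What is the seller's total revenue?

Total revenue: $226,900

Sorting bids: 56,000 (F) > 52,200 (C) > 47,000 (G) > 28,600 (D) > 18,400 (E) > 14,000 (B) > …
Every bidder forfeits their bid regardless of winning.
Revenue = 9,600 + 14,000 + 52,200 + 28,600 + 18,400 + 56,000 + 47,000 + 1,100 = $226,900.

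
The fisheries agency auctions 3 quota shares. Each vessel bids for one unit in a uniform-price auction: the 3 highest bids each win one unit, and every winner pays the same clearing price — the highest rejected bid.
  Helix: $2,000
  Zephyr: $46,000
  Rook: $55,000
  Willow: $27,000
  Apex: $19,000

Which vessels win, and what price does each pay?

Ordering the bids: 55,000 (Rook), 46,000 (Zephyr), 27,000 (Willow), 19,000 (Apex), 2,000 (Helix)
The 3 highest are Rook, Zephyr, Willow.
Clearing price = highest rejected bid = $19,000.

Rook, Zephyr, Willow; each pays $19,000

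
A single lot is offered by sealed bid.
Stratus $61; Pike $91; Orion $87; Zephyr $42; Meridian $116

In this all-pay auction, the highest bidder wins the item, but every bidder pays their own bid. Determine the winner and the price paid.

Meridian pays $116

All-pay auction: the highest bidder wins the item, but every bidder pays their own bid.
Bids in order: 116 (Meridian) > 91 (Pike) > 87 (Orion) > 61 (Stratus) > 42 (Zephyr)
Meridian is highest and takes the item; every bidder forfeits their bid.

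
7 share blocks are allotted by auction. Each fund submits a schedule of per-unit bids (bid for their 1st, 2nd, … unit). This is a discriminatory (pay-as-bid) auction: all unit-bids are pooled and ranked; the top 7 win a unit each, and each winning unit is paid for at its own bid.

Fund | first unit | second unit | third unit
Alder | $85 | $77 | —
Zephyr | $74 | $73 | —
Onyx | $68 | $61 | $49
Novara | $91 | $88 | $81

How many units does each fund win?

Alder 2, Novara 3, Zephyr 2

Merging the schedules and taking the best 7: 91 (Novara-1), 88 (Novara-2), 85 (Alder-1), 81 (Novara-3), 77 (Alder-2), 74 (Zephyr-1), 73 (Zephyr-2)
Next rejected bid: $68 (not a price — pay-as-bid).
Allocation: Alder 2, Novara 3, Zephyr 2.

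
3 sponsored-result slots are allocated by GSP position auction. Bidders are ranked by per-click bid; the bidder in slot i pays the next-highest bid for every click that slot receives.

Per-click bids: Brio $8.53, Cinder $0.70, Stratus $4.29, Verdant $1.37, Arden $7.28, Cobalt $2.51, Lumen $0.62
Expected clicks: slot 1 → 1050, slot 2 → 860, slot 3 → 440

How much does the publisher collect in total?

Sorting advertisers: $8.53 (Brio) > $7.28 (Arden) > $4.29 (Stratus) > $2.51 (Cobalt) > …
Slot 1: Brio pays $7.28 × 1050 = $7644.00
Slot 2: Arden pays $4.29 × 860 = $3689.40
Slot 3: Stratus pays $2.51 × 440 = $1104.40
Total = $12437.80

Total revenue: $12437.80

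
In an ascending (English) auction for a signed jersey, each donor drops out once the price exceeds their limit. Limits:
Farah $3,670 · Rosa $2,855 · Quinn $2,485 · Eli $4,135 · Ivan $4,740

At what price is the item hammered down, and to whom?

Limits ranked: 4,740 (Ivan) > 4,135 (Eli) > 3,670 (Farah) > 2,855 (Rosa) > 2,485 (Quinn)
Once the price passes $4,135, only Ivan is left; the hammer falls at Eli's limit of $4,135.

Ivan wins at $4,135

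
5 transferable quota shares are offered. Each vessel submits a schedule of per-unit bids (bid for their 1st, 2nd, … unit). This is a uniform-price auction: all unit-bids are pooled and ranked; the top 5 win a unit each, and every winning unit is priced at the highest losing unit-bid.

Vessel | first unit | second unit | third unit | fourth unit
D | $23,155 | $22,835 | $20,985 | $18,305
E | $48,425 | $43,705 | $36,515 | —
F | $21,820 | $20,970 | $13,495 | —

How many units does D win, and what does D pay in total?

D: 2 units, pays $43,640

All unit-bids, highest first — top 5: 48,425 (E-1), 43,705 (E-2), 36,515 (E-3), 23,155 (D-1), 22,835 (D-2)
First bid not allocated: $21,820.
D wins 2 unit(s) at $21,820 each.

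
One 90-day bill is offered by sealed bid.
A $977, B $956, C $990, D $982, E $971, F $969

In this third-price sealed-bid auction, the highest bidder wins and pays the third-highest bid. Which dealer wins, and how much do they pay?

Bids ranked: 990 (C) > 982 (D) > 977 (A) > 971 (E) > 969 (F) > 956 (B)
C wins; payment is bid #3 in the ranking = $977.

C pays $977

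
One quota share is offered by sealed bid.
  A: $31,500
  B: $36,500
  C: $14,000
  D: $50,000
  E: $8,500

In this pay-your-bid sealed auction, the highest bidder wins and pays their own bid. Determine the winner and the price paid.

D pays $50,000

Pay-your-bid sealed auction: the highest bidder wins and pays their own bid.
Bids ranked: 50,000 (D) > 36,500 (B) > 31,500 (A) > 14,000 (C) > 8,500 (E)
D is highest → pays own bid, $50,000.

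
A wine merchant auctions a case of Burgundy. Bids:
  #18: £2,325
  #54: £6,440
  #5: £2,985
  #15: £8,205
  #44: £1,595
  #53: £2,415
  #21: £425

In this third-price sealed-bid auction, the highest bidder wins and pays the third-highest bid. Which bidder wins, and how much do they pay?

#15 pays £2,985

Third-price sealed-bid auction: the highest bidder wins and pays the third-highest bid.
Bids in order: 8,205 (#15) > 6,440 (#54) > 2,985 (#5) > 2,415 (#53) > 2,325 (#18) > 1,595 (#44) > …
#15 wins; payment is bid #3 in the ranking = £2,985.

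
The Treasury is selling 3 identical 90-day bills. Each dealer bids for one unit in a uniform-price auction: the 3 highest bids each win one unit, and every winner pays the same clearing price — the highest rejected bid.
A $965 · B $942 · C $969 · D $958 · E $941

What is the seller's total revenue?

Total revenue: $2,826

Bids ranked high→low: 969 (C), 965 (A), 958 (D), 942 (B), 941 (E)
Winners (3 units): C, A, D.
First losing bid is B's $942, which sets the uniform price.
Total revenue = 3 × $942 = $2,826.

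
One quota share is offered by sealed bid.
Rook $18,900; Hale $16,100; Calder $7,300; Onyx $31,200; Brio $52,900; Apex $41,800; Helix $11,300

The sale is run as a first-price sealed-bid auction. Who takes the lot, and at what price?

Brio pays $52,900

Sorting bids: 52,900 (Brio) > 41,800 (Apex) > 31,200 (Onyx) > 18,900 (Rook) > 16,100 (Hale) > 11,300 (Helix) > …
Brio is highest → pays own bid, $52,900.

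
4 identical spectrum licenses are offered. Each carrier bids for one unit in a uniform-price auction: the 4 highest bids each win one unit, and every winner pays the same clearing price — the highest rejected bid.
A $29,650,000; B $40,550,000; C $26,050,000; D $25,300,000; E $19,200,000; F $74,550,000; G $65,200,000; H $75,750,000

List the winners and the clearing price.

Bids ranked high→low: 75,750,000 (H), 74,550,000 (F), 65,200,000 (G), 40,550,000 (B), 29,650,000 (A), 26,050,000 (C), …
Winners (4 units): H, F, G, B.
Highest unsuccessful bid: $29,650,000 → clearing price.

H, F, G, B; each pays $29,650,000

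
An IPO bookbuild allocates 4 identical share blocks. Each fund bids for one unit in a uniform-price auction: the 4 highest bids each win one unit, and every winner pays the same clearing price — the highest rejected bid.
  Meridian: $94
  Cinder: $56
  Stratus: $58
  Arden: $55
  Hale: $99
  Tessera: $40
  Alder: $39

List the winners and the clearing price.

Bids ranked high→low: 99 (Hale), 94 (Meridian), 58 (Stratus), 56 (Cinder), 55 (Arden), 40 (Tessera), …
The 4 highest are Hale, Meridian, Stratus, Cinder.
Clearing price = highest rejected bid = $55.

Hale, Meridian, Stratus, Cinder; each pays $55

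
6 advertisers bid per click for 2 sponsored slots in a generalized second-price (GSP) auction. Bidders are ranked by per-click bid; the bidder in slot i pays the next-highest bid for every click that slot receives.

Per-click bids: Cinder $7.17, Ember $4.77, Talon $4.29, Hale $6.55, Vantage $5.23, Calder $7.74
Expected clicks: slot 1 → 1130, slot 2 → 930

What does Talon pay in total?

Talon pays $0.00

Per-click bids in order: $7.74 (Calder) > $7.17 (Cinder) > $6.55 (Hale) > …
Talon ranks below slot 2 → no slot, pays nothing.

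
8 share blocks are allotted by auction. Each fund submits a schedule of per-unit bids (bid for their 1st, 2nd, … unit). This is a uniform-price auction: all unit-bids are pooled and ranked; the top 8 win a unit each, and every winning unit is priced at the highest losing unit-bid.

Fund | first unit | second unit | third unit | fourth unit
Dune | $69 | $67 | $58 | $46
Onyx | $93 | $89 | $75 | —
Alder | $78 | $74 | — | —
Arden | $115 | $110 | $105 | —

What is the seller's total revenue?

Merging the schedules and taking the best 8: 115 (Arden-1), 110 (Arden-2), 105 (Arden-3), 93 (Onyx-1), 89 (Onyx-2), 78 (Alder-1), 75 (Onyx-3), 74 (Alder-2)
First bid not allocated: $69.
Allocation: Alder 2, Arden 3, Onyx 3. Every unit priced at $69.
Revenue = 8 × 69 = $552.

Total revenue: $552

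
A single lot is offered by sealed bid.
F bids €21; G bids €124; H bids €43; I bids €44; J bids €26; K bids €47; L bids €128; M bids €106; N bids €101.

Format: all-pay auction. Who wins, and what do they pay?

L pays €128

All-pay auction: the highest bidder wins the item, but every bidder pays their own bid.
Sorting bids: 128 (L) > 124 (G) > 106 (M) > 101 (N) > 47 (K) > 44 (I) > …
L wins with the top bid; all bids are sunk regardless.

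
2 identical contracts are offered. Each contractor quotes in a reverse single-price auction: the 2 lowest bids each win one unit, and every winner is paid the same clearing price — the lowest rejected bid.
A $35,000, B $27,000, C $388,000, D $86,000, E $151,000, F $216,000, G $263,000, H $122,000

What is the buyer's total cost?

Total cost: $172,000

Bids ranked low→high: 27,000 (B), 35,000 (A), 86,000 (D), 122,000 (H), …
Winners (2 units): B, A.
First losing bid is D's $86,000, which sets the uniform price.
Total cost = 2 × $86,000 = $172,000.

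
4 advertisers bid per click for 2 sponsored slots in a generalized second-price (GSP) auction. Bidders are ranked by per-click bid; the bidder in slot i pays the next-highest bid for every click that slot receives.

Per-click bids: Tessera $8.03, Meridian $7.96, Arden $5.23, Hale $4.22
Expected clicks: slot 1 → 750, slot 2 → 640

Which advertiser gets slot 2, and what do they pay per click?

Per-click bids in order: $8.03 (Tessera) > $7.96 (Meridian) > $5.23 (Arden) > …
Slot 2 goes to the second-ranked bidder, Meridian, who pays the next bid down: $5.23/click.

Meridian; $5.23 per click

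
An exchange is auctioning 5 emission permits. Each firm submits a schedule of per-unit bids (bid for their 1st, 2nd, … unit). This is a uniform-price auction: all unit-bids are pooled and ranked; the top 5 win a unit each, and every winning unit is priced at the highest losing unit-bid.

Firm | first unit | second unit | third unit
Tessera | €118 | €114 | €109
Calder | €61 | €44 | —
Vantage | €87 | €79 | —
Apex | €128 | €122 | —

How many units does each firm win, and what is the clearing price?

Apex 2, Tessera 3; clearing price €87

Pooled unit-bids ranked (top 5): 128 (Apex-1), 122 (Apex-2), 118 (Tessera-1), 114 (Tessera-2), 109 (Tessera-3)
Highest rejected unit-bid = €87.
Allocation: Apex 2, Tessera 3.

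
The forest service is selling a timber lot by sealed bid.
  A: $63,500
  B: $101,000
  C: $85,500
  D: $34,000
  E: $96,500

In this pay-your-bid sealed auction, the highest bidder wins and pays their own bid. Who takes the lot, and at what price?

Sorting bids: 101,000 (B) > 96,500 (E) > 85,500 (C) > 63,500 (A) > 34,000 (D)
B is highest → pays own bid, $101,000.

B pays $101,000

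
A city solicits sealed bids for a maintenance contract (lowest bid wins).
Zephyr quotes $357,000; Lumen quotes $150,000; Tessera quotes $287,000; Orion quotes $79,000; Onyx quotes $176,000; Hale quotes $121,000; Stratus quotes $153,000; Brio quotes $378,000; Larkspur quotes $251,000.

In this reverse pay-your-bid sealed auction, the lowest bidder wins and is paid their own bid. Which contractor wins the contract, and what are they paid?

Rule: the lowest bidder wins and is paid their own bid.
Sorting bids: 79,000 (Orion) < 121,000 (Hale) < 150,000 (Lumen) < 153,000 (Stratus) < 176,000 (Onyx) < 251,000 (Larkspur) < …
Orion has the lowest bid and is paid exactly that: $79,000.

Orion is paid $79,000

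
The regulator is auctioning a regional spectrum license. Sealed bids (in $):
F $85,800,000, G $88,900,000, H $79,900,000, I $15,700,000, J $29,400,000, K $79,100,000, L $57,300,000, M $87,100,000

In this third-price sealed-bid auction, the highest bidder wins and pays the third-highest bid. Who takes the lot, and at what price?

Bids in order: 88,900,000 (G) > 87,100,000 (M) > 85,800,000 (F) > 79,900,000 (H) > 79,100,000 (K) > 57,300,000 (L) > …
G is highest; pays the third-highest bid, $85,800,000.

G pays $85,800,000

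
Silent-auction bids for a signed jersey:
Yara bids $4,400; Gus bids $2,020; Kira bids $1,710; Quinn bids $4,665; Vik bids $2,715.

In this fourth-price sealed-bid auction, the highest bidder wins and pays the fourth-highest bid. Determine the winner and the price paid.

Bids ranked: 4,665 (Quinn) > 4,400 (Yara) > 2,715 (Vik) > 2,020 (Gus) > 1,710 (Kira)
Quinn is highest; pays the fourth-highest bid, $2,020.

Quinn pays $2,020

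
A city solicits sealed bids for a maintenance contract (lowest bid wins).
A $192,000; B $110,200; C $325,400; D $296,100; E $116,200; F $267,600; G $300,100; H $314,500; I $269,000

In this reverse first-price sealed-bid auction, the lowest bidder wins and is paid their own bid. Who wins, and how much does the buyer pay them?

B is paid $110,200

Sorting bids: 110,200 (B) < 116,200 (E) < 192,000 (A) < 267,600 (F) < 269,000 (I) < 296,100 (D) < …
First-price: B is paid what they bid, $110,200.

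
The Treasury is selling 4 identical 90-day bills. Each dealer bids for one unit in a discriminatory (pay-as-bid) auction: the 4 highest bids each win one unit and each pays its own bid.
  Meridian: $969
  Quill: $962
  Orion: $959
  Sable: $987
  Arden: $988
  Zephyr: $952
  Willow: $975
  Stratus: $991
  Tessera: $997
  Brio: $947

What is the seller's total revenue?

Total revenue: $3,963

Ordering the bids: 997 (Tessera), 991 (Stratus), 988 (Arden), 987 (Sable), 975 (Willow), 969 (Meridian), …
Top 4: Tessera, Stratus, Arden, Sable.
Total revenue = 997 + 991 + 988 + 987 = $3,963.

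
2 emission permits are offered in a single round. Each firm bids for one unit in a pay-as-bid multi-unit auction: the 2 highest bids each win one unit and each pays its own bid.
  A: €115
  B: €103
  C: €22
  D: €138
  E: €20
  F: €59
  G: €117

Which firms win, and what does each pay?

D €138, G €117

Sorting: 138 (D), 117 (G), 115 (A), 103 (B), …
The 2 highest are D, G.
Each winner pays its own bid: D €138, G €117.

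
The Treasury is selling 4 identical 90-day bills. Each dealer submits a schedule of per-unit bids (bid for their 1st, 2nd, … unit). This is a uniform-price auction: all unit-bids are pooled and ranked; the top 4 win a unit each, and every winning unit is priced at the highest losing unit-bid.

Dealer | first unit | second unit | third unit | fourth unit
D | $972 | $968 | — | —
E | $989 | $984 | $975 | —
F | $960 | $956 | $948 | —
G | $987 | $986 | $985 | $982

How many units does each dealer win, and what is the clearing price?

Merging the schedules and taking the best 4: 989 (E-1), 987 (G-1), 986 (G-2), 985 (G-3)
The (k+1)-th unit-bid is $984.
Allocation: E 1, G 3.

E 1, G 3; clearing price $984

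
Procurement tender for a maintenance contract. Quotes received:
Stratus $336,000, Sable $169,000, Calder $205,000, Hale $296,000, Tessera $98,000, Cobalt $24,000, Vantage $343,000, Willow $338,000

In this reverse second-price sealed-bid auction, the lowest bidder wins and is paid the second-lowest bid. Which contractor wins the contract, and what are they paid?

Reverse second-price sealed-bid auction: the lowest bidder wins and is paid the second-lowest bid.
Sorting bids: 24,000 (Cobalt) < 98,000 (Tessera) < 169,000 (Sable) < 205,000 (Calder) < 296,000 (Hale) < 336,000 (Stratus) < …
Second-price: Cobalt is paid Tessera's bid of $98,000.

Cobalt is paid $98,000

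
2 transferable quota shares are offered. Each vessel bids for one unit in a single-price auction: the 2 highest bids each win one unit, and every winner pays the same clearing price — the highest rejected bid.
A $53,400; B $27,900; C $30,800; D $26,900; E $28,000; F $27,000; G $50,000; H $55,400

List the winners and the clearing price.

Sorting: 55,400 (H), 53,400 (A), 50,000 (G), 30,800 (C), …
The 2 highest are H, A.
Highest unsuccessful bid: $50,000 → clearing price.

H, A; each pays $50,000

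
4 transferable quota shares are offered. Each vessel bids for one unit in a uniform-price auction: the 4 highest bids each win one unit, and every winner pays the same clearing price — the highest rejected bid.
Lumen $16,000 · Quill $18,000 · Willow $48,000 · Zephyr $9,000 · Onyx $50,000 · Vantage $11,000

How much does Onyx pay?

Ordering the bids: 50,000 (Onyx), 48,000 (Willow), 18,000 (Quill), 16,000 (Lumen), 11,000 (Vantage), 9,000 (Zephyr)
Winners (4 units): Onyx, Willow, Quill, Lumen.
Clearing price = highest rejected bid = $11,000.
Onyx wins → pays $11,000.

Onyx pays $11,000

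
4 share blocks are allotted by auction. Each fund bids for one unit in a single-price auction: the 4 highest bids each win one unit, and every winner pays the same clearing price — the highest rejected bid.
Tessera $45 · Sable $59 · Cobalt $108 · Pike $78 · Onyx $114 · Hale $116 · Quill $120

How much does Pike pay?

Pike pays $0

Ordering the bids: 120 (Quill), 116 (Hale), 114 (Onyx), 108 (Cobalt), 78 (Pike), 59 (Sable), …
The 4 highest are Quill, Hale, Onyx, Cobalt.
Clearing price = highest rejected bid = $78.
Pike does not win → pays $0.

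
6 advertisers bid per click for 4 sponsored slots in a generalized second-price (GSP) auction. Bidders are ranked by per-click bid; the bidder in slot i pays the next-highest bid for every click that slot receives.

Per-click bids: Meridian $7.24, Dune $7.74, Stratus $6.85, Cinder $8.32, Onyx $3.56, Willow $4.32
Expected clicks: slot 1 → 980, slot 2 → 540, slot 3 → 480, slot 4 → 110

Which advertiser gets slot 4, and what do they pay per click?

Per-click bids in order: $8.32 (Cinder) > $7.74 (Dune) > $7.24 (Meridian) > $6.85 (Stratus) > $4.32 (Willow) > …
Slot 4 goes to the fourth-ranked bidder, Stratus, who pays the next bid down: $4.32/click.

Stratus; $4.32 per click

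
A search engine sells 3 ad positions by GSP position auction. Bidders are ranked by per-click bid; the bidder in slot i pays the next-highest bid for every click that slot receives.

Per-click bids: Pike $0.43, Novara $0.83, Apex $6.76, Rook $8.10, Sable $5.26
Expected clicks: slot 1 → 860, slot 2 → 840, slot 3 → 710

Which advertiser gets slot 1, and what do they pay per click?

Per-click bids in order: $8.10 (Rook) > $6.76 (Apex) > $5.26 (Sable) > $0.83 (Novara) > …
Slot 1 goes to the first-ranked bidder, Rook, who pays the next bid down: $6.76/click.

Rook; $6.76 per click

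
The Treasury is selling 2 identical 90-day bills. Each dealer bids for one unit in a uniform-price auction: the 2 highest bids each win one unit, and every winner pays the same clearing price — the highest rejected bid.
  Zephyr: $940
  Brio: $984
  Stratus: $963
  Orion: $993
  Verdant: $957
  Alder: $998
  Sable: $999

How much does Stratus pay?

Stratus pays $0

Sorting: 999 (Sable), 998 (Alder), 993 (Orion), 984 (Brio), …
Top 2: Sable, Alder.
First losing bid is Orion's $993, which sets the uniform price.
Stratus does not win → pays $0.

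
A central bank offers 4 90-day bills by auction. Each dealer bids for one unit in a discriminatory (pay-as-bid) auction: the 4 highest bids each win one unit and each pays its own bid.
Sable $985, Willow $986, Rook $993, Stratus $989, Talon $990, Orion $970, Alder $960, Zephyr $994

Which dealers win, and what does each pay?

Bids ranked high→low: 994 (Zephyr), 993 (Rook), 990 (Talon), 989 (Stratus), 986 (Willow), 985 (Sable), …
Winners (4 units): Zephyr, Rook, Talon, Stratus.
Each winner pays its own bid: Zephyr $994, Rook $993, Talon $990, Stratus $989.

Zephyr $994, Rook $993, Talon $990, Stratus $989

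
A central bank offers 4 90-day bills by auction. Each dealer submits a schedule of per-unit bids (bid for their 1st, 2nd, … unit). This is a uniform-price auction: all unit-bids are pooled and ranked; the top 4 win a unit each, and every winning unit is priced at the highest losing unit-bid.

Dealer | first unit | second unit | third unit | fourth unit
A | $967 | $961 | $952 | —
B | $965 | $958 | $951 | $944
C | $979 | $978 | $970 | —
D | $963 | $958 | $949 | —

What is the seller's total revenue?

Merging the schedules and taking the best 4: 979 (C-1), 978 (C-2), 970 (C-3), 967 (A-1)
Highest rejected unit-bid = $965.
Allocation: A 1, C 3. Every unit priced at $965.
Revenue = 4 × 965 = $3,860.

Total revenue: $3,860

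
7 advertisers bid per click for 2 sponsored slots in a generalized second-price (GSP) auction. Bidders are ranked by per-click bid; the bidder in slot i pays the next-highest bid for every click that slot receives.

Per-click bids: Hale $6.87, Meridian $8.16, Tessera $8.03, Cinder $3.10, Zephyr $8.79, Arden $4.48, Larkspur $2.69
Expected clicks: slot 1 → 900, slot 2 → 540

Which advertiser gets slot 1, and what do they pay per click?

Zephyr; $8.16 per click

Sorting advertisers: $8.79 (Zephyr) > $8.16 (Meridian) > $8.03 (Tessera) > …
Slot 1 goes to the first-ranked bidder, Zephyr, who pays the next bid down: $8.16/click.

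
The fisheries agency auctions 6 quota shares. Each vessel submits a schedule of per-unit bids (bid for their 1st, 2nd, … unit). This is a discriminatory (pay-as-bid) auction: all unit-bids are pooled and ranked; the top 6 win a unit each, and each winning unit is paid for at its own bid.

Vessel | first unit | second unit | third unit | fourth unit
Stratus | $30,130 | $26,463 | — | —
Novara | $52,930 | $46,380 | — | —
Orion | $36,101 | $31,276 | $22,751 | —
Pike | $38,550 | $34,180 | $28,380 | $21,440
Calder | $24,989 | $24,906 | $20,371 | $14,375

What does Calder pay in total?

All unit-bids, highest first — top 6: 52,930 (Novara-1), 46,380 (Novara-2), 38,550 (Pike-1), 36,101 (Orion-1), 34,180 (Pike-2), 31,276 (Orion-2)
Next rejected bid: $30,130 (not a price — pay-as-bid).
Calder wins no units.

Calder pays $0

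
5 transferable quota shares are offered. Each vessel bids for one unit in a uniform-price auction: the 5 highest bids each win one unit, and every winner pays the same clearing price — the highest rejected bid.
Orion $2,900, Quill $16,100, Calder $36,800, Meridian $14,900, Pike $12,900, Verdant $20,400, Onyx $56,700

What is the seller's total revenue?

Total revenue: $64,500

Bids ranked high→low: 56,700 (Onyx), 36,800 (Calder), 20,400 (Verdant), 16,100 (Quill), 14,900 (Meridian), 12,900 (Pike), 2,900 (Orion)
Top 5: Onyx, Calder, Verdant, Quill, Meridian.
Highest unsuccessful bid: $12,900 → clearing price.
Total revenue = 5 × $12,900 = $64,500.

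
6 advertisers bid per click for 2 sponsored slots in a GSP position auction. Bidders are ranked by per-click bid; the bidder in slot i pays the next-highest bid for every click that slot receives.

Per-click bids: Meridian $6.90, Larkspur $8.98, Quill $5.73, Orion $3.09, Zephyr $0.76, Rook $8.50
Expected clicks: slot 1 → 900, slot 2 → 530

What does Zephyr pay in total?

Ranked by bid: $8.98 (Larkspur) > $8.50 (Rook) > $6.90 (Meridian) > …
Zephyr ranks below slot 2 → no slot, pays nothing.

Zephyr pays $0.00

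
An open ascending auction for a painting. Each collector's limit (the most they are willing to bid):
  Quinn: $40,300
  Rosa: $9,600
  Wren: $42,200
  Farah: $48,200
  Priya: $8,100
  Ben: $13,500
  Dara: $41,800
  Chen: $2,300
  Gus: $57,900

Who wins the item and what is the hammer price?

Gus wins at $48,200

Sorting limits: 57,900 (Gus) > 48,200 (Farah) > 42,200 (Wren) > 41,800 (Dara) > 40,300 (Quinn) > 13,500 (Ben) > …
Bidding ends when Farah exits at $48,200; Gus takes it.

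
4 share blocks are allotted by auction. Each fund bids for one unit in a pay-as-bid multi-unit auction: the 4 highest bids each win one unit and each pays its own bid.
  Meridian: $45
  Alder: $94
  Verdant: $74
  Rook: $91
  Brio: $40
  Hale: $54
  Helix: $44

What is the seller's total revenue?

Total revenue: $313

Sorting: 94 (Alder), 91 (Rook), 74 (Verdant), 54 (Hale), 45 (Meridian), 44 (Helix), …
The 4 highest are Alder, Rook, Verdant, Hale.
Total revenue = 94 + 91 + 74 + 54 = $313.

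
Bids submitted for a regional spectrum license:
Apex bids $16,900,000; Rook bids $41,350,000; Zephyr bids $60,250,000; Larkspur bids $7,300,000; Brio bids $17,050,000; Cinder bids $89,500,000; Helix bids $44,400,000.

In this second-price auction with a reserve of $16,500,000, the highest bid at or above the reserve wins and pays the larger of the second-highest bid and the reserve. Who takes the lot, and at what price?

Bids ranked: 89,500,000 (Cinder) > 60,250,000 (Zephyr) > 44,400,000 (Helix) > 41,350,000 (Rook) > 17,050,000 (Brio) > 16,900,000 (Apex) > …
Highest eligible bid: Cinder at $89,500,000.
max(second-highest $60,250,000, reserve $16,500,000) = $60,250,000; the reserve does not bind.

Cinder pays $60,250,000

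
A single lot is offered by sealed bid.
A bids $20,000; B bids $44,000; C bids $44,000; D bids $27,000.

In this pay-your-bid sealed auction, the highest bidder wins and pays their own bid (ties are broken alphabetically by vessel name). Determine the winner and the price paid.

B pays $44,000

Bids ranked: 44,000 (B) > 44,000 (C) > 27,000 (D) > 20,000 (A)
B and C tie at $44,000; tie-break gives it to B.
B is highest → pays own bid, $44,000.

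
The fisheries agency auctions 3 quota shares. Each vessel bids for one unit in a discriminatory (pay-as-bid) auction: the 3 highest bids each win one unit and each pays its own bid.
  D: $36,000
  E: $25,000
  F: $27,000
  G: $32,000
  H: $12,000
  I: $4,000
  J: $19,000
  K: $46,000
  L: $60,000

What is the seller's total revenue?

Bids ranked high→low: 60,000 (L), 46,000 (K), 36,000 (D), 32,000 (G), 27,000 (F), …
Winners (3 units): L, K, D.
Total revenue = 60,000 + 46,000 + 36,000 = $142,000.

Total revenue: $142,000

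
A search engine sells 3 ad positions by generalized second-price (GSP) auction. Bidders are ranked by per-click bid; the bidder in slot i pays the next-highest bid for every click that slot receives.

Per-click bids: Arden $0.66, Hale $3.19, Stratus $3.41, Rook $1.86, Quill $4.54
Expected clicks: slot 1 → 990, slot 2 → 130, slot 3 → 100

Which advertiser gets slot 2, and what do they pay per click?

Per-click bids in order: $4.54 (Quill) > $3.41 (Stratus) > $3.19 (Hale) > $1.86 (Rook) > …
Slot 2 goes to the second-ranked bidder, Stratus, who pays the next bid down: $3.19/click.

Stratus; $3.19 per click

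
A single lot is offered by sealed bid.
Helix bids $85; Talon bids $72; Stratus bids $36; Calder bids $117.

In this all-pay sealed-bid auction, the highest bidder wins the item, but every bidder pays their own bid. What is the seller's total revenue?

Total revenue: $310

Bids ranked: 117 (Calder) > 85 (Helix) > 72 (Talon) > 36 (Stratus)
Calder wins with the top bid; all bids are sunk regardless.
Every bidder forfeits their bid regardless of winning.
Revenue = 85 + 72 + 36 + 117 = $310.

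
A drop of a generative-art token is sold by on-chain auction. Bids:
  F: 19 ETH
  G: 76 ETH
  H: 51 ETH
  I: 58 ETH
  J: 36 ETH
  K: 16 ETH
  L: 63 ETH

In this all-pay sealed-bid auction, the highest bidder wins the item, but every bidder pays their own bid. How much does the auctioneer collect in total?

Total revenue: 319 ETH

All-pay sealed-bid auction: the highest bidder wins the item, but every bidder pays their own bid.
Bids in order: 76 (G) > 63 (L) > 58 (I) > 51 (H) > 36 (J) > 19 (F) > …
G wins with the top bid; all bids are sunk regardless.
Every bidder forfeits their bid regardless of winning.
Revenue = 19 + 76 + 51 + 58 + 36 + 16 + 63 = 319 ETH.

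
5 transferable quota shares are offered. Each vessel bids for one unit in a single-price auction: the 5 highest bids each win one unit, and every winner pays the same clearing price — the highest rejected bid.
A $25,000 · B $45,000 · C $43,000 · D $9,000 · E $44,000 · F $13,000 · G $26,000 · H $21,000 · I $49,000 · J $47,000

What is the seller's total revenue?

Sorting: 49,000 (I), 47,000 (J), 45,000 (B), 44,000 (E), 43,000 (C), 26,000 (G), 25,000 (A), …
The 5 highest are I, J, B, E, C.
Highest unsuccessful bid: $26,000 → clearing price.
Total revenue = 5 × $26,000 = $130,000.

Total revenue: $130,000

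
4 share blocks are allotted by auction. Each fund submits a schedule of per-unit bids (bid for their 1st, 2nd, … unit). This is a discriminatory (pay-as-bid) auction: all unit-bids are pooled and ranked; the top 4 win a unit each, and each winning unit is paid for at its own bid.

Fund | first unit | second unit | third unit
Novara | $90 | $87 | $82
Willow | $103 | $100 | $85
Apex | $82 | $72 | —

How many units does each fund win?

Pooled unit-bids ranked (top 4): 103 (Willow-1), 100 (Willow-2), 90 (Novara-1), 87 (Novara-2)
Next rejected bid: $85 (not a price — pay-as-bid).
Allocation: Novara 2, Willow 2.

Novara 2, Willow 2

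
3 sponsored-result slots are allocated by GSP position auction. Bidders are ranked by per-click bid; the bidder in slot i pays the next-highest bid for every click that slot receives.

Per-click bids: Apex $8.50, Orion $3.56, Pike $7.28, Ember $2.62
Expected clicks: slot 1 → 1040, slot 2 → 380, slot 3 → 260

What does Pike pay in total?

Per-click bids in order: $8.50 (Apex) > $7.28 (Pike) > $3.56 (Orion) > $2.62 (Ember)
Pike holds slot 2 → pays next bid $3.56 × 380 clicks = $1352.80.

Pike pays $1352.80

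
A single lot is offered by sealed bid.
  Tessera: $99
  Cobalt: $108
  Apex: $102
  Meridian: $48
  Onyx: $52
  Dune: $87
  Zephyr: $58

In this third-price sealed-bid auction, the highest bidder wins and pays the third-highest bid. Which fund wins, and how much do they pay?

Third-price sealed-bid auction: the highest bidder wins and pays the third-highest bid.
Bids in order: 108 (Cobalt) > 102 (Apex) > 99 (Tessera) > 87 (Dune) > 58 (Zephyr) > 52 (Onyx) > …
Cobalt wins; payment is bid #3 in the ranking = $99.

Cobalt pays $99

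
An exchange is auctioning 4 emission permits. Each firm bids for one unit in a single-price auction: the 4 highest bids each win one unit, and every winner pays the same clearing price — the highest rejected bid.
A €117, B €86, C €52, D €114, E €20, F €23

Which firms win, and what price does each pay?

Bids ranked high→low: 117 (A), 114 (D), 86 (B), 52 (C), 23 (F), 20 (E)
Winners (4 units): A, D, B, C.
First losing bid is F's €23, which sets the uniform price.

A, D, B, C; each pays €23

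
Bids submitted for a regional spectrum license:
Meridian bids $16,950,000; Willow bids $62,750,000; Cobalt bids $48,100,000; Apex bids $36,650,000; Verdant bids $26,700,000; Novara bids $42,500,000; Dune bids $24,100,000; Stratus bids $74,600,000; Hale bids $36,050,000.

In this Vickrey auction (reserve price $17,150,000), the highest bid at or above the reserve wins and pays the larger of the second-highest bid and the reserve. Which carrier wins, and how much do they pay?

Stratus pays $62,750,000

Vickrey auction (reserve price $17,150,000): the highest bid at or above the reserve wins and pays the larger of the second-highest bid and the reserve.
Sorting bids: 74,600,000 (Stratus) > 62,750,000 (Willow) > 48,100,000 (Cobalt) > 42,500,000 (Novara) > 36,650,000 (Apex) > 36,050,000 (Hale) > …
Highest eligible bid: Stratus at $74,600,000.
max(second-highest $62,750,000, reserve $17,150,000) = $62,750,000; the reserve does not bind.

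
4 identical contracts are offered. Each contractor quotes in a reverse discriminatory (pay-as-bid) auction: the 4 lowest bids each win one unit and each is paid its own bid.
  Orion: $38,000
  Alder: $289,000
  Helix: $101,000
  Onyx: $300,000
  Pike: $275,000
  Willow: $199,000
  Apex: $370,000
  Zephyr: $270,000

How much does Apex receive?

Apex is paid $0

Ordering the bids: 38,000 (Orion), 101,000 (Helix), 199,000 (Willow), 270,000 (Zephyr), 275,000 (Pike), 289,000 (Alder), …
Lowest 4: Orion, Helix, Willow, Zephyr.
Apex does not win → $0.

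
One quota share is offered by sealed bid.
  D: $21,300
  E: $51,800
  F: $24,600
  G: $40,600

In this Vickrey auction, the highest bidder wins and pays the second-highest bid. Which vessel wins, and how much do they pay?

E pays $40,600

Vickrey auction: the highest bidder wins and pays the second-highest bid.
Sorting bids: 51,800 (E) > 40,600 (G) > 24,600 (F) > 21,300 (D)
Second-price: E pays G's bid of $40,600.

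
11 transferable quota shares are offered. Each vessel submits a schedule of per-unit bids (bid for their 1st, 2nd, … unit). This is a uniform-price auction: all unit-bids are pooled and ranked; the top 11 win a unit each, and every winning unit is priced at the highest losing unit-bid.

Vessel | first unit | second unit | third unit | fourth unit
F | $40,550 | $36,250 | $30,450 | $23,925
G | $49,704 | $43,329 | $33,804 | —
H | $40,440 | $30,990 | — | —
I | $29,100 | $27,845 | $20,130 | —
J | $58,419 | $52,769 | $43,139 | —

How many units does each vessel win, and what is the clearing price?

F 3, G 3, H 2, J 3; clearing price $29,100

All unit-bids, highest first — top 11: 58,419 (J-1), 52,769 (J-2), 49,704 (G-1), 43,329 (G-2), 43,139 (J-3), 40,550 (F-1), 40,440 (H-1), 36,250 (F-2), 33,804 (G-3), 30,990 (H-2), 30,450 (F-3)
The (k+1)-th unit-bid is $29,100.
Allocation: F 3, G 3, H 2, J 3.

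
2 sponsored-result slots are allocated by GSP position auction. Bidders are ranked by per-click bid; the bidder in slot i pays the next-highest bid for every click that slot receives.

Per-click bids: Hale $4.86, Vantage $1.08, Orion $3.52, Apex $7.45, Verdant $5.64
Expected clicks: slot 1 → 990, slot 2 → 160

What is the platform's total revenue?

Total revenue: $6361.20

Sorting advertisers: $7.45 (Apex) > $5.64 (Verdant) > $4.86 (Hale) > …
Slot 1: Apex pays $5.64 × 990 = $5583.60
Slot 2: Verdant pays $4.86 × 160 = $777.60
Total = $6361.20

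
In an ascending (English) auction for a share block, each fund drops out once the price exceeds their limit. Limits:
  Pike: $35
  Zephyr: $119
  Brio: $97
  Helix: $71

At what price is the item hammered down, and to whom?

Sorting limits: 119 (Zephyr) > 97 (Brio) > 71 (Helix) > 35 (Pike)
Bidding ends when Brio exits at $97; Zephyr takes it.

Zephyr wins at $97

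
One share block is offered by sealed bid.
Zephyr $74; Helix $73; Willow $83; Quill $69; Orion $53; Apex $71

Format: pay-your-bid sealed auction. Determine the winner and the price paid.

Willow pays $83

Rule: the highest bidder wins and pays their own bid.
Sorting bids: 83 (Willow) > 74 (Zephyr) > 73 (Helix) > 71 (Apex) > 69 (Quill) > 53 (Orion)
First-price: Willow pays what they bid, $83.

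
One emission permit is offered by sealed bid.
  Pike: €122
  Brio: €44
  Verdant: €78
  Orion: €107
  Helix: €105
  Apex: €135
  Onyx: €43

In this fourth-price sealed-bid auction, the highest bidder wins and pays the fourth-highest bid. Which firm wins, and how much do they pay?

Apex pays €105

Fourth-price sealed-bid auction: the highest bidder wins and pays the fourth-highest bid.
Sorting bids: 135 (Apex) > 122 (Pike) > 107 (Orion) > 105 (Helix) > 78 (Verdant) > 44 (Brio) > …
Apex is highest; pays the fourth-highest bid, €105.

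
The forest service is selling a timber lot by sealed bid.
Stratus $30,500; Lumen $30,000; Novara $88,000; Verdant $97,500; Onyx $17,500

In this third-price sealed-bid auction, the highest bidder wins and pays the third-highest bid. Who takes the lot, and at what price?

Verdant pays $30,500

Third-price sealed-bid auction: the highest bidder wins and pays the third-highest bid.
Sorting bids: 97,500 (Verdant) > 88,000 (Novara) > 30,500 (Stratus) > 30,000 (Lumen) > 17,500 (Onyx)
Verdant is highest; pays the third-highest bid, $30,500.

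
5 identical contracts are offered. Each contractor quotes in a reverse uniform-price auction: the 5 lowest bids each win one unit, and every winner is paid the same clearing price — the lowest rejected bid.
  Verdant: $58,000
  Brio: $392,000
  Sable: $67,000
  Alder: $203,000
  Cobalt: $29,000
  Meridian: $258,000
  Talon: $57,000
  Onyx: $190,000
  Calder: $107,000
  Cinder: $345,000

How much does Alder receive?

Bids ranked low→high: 29,000 (Cobalt), 57,000 (Talon), 58,000 (Verdant), 67,000 (Sable), 107,000 (Calder), 190,000 (Onyx), 203,000 (Alder), …
The 5 lowest are Cobalt, Talon, Verdant, Sable, Calder.
First losing bid is Onyx's $190,000, which sets the uniform price.
Alder does not win → is paid $0.

Alder is paid $0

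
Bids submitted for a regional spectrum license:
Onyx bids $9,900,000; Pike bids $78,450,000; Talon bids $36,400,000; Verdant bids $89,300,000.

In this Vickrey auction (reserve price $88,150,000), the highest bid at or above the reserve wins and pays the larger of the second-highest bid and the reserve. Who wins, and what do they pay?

Rule: the highest bid at or above the reserve wins and pays the larger of the second-highest bid and the reserve.
Bids ranked: 89,300,000 (Verdant) > 78,450,000 (Pike) > 36,400,000 (Talon) > 9,900,000 (Onyx)
Verdant has the top bid at or above the reserve ($89,300,000).
max(second-highest $78,450,000, reserve $88,150,000) = $88,150,000.

Verdant pays $88,150,000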